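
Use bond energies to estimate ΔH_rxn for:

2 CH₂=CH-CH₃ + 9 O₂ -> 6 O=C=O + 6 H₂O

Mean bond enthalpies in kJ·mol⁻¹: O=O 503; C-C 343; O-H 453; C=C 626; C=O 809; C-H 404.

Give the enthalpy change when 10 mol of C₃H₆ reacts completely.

ΔH = −19155 kJ

Bonds broken (reactants):
  C-C: 2 × 343 = 686
  C-H: 12 × 404 = 4848
  C=C: 2 × 626 = 1252
  O=O: 9 × 503 = 4527
  Σ(broken) = 11313 kJ
Bonds formed (products):
  C=O: 12 × 809 = 9708
  O-H: 12 × 453 = 5436
  Σ(formed) = 15144 kJ
ΔH = Σ(broken) − Σ(formed) = 11313 − 15144 = −3831 kJ
For 5× the reaction as written: 5 × (−3831) = −19155 kJ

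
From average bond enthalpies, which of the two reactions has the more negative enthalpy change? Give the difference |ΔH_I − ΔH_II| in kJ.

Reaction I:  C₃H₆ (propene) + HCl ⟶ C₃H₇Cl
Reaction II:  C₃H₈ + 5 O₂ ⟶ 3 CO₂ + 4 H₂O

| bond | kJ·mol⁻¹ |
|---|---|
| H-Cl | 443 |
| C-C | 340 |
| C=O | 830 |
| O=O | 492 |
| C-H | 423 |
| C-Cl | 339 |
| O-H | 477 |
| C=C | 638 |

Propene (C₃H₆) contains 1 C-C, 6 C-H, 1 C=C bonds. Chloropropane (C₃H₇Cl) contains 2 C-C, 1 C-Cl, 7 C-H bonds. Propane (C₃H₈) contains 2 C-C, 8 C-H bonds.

Reaction II, by 2251 kJ

Reaction I:
  Bonds broken (reactants):
    C-C: 1 × 340 = 340
    C-H: 6 × 423 = 2538
    C=C: 1 × 638 = 638
    H-Cl: 1 × 443 = 443
    Σ(broken) = 3959 kJ
  Bonds formed (products):
    C-C: 2 × 340 = 680
    C-Cl: 1 × 339 = 339
    C-H: 7 × 423 = 2961
    Σ(formed) = 3980 kJ
  ΔH_I = 3959 − 3980 = −21 kJ
Reaction II:
  Bonds broken (reactants):
    C-C: 2 × 340 = 680
    C-H: 8 × 423 = 3384
    O=O: 5 × 492 = 2460
    Σ(broken) = 6524 kJ
  Bonds formed (products):
    C=O: 6 × 830 = 4980
    O-H: 8 × 477 = 3816
    Σ(formed) = 8796 kJ
  ΔH_II = 6524 − 8796 = −2272 kJ
ΔH_I − ΔH_II = +2251 kJ, so reaction II has the more negative ΔH; |ΔH_I − ΔH_II| = 2251 kJ.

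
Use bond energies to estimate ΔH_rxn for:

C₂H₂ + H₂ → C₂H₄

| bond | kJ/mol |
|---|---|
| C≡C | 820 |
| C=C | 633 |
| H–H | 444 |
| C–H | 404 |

Bonds broken (reactants):
  C≡C: 1 × 820 = 820
  C–H: 2 × 404 = 808
  H–H: 1 × 444 = 444
  Σ(broken) = 2072 kJ
Bonds formed (products):
  C–H: 4 × 404 = 1616
  C=C: 1 × 633 = 633
  Σ(formed) = 2249 kJ
ΔH = Σ(broken) − Σ(formed) = 2072 − 2249 = −177 kJ

ΔH ≈ −177 kJ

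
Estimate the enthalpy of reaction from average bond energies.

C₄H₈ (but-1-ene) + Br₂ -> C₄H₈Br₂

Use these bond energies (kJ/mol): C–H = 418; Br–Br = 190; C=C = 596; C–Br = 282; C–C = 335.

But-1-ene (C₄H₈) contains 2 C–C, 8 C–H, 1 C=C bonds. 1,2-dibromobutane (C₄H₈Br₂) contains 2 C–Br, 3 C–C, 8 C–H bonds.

ΔH ≈ −113 kJ

Bonds broken (reactants):
  Br–Br: 1 × 190 = 190
  C–C: 2 × 335 = 670
  C–H: 8 × 418 = 3344
  C=C: 1 × 596 = 596
  Σ(broken) = 4800 kJ
Bonds formed (products):
  C–Br: 2 × 282 = 564
  C–C: 3 × 335 = 1005
  C–H: 8 × 418 = 3344
  Σ(formed) = 4913 kJ
ΔH = Σ(broken) − Σ(formed) = 4800 − 4913 = −113 kJ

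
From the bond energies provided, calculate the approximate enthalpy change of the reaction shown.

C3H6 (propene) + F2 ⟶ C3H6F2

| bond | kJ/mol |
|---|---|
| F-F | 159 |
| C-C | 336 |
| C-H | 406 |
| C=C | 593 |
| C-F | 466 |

ΔH ≈ −516 kJ

Bonds broken (reactants):
  C-C: 1 × 336 = 336
  C-H: 6 × 406 = 2436
  C=C: 1 × 593 = 593
  F-F: 1 × 159 = 159
  Σ(broken) = 3524 kJ
Bonds formed (products):
  C-C: 2 × 336 = 672
  C-F: 2 × 466 = 932
  C-H: 6 × 406 = 2436
  Σ(formed) = 4040 kJ
ΔH = Σ(broken) − Σ(formed) = 3524 − 4040 = −516 kJ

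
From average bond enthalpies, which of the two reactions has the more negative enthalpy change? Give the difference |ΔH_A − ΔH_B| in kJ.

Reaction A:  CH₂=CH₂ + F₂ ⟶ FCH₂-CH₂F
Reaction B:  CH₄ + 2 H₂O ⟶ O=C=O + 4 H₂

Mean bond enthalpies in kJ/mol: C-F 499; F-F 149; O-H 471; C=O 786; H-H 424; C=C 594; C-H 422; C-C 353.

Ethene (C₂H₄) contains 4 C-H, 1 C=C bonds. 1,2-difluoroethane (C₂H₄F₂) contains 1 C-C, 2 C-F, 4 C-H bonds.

Reaction A:
  Bonds broken (reactants):
    C-H: 4 × 422 = 1688
    C=C: 1 × 594 = 594
    F-F: 1 × 149 = 149
    Σ(broken) = 2431 kJ
  Bonds formed (products):
    C-C: 1 × 353 = 353
    C-F: 2 × 499 = 998
    C-H: 4 × 422 = 1688
    Σ(formed) = 3039 kJ
  ΔH_A = 2431 − 3039 = −608 kJ
Reaction B:
  Bonds broken (reactants):
    C-H: 4 × 422 = 1688
    O-H: 4 × 471 = 1884
    Σ(broken) = 3572 kJ
  Bonds formed (products):
    C=O: 2 × 786 = 1572
    H-H: 4 × 424 = 1696
    Σ(formed) = 3268 kJ
  ΔH_B = 3572 − 3268 = +304 kJ
ΔH_A − ΔH_B = −912 kJ, so reaction A has the more negative ΔH; |ΔH_A − ΔH_B| = 912 kJ.

Reaction A, by 912 kJ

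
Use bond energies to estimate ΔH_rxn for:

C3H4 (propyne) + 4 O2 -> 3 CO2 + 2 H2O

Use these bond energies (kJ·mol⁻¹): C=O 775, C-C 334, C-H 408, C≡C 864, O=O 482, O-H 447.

Bonds broken (reactants):
  C≡C: 1 × 864 = 864
  C-C: 1 × 334 = 334
  C-H: 4 × 408 = 1632
  O=O: 4 × 482 = 1928
  Σ(broken) = 4758 kJ
Bonds formed (products):
  C=O: 6 × 775 = 4650
  O-H: 4 × 447 = 1788
  Σ(formed) = 6438 kJ
ΔH = Σ(broken) − Σ(formed) = 4758 − 6438 = −1680 kJ

ΔH ≈ −1680 kJ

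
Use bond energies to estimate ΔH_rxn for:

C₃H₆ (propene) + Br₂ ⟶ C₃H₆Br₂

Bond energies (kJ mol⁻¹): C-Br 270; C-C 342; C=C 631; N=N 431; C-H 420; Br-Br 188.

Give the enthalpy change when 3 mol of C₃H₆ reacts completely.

ΔH = −189 kJ

Bonds broken (reactants):
  Br-Br: 1 × 188 = 188
  C-C: 1 × 342 = 342
  C-H: 6 × 420 = 2520
  C=C: 1 × 631 = 631
  Σ(broken) = 3681 kJ
Bonds formed (products):
  C-Br: 2 × 270 = 540
  C-C: 2 × 342 = 684
  C-H: 6 × 420 = 2520
  Σ(formed) = 3744 kJ
ΔH = Σ(broken) − Σ(formed) = 3681 − 3744 = −63 kJ
For 3× the reaction as written: 3 × (−63) = −189 kJ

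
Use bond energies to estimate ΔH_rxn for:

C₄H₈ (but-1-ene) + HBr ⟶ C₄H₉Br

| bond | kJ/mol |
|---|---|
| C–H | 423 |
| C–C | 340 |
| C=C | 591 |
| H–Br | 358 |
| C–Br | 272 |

Bonds broken (reactants):
  C–C: 2 × 340 = 680
  C–H: 8 × 423 = 3384
  C=C: 1 × 591 = 591
  H–Br: 1 × 358 = 358
  Σ(broken) = 5013 kJ
Bonds formed (products):
  C–Br: 1 × 272 = 272
  C–C: 3 × 340 = 1020
  C–H: 9 × 423 = 3807
  Σ(formed) = 5099 kJ
ΔH = Σ(broken) − Σ(formed) = 5013 − 5099 = −86 kJ

ΔH ≈ −86 kJ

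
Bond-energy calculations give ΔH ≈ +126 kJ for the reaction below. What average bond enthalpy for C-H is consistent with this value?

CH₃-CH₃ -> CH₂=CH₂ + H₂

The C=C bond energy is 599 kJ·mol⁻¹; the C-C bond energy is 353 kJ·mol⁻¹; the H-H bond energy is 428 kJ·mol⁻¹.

Let D be the C-H bond energy.
Σ(broken) = 1×353 + 6×D = 353 + 6D
Σ(formed) = 4×D + 1×599 + 1×428 = 1027 + 4D
ΔH = Σ(broken) − Σ(formed) = (353 + 6D) − (1027 + 4D) = −674 + 2D
Setting this equal to +126 kJ gives 2D = 800, so D = 400 kJ/mol.

D(C-H) ≈ 400 kJ/mol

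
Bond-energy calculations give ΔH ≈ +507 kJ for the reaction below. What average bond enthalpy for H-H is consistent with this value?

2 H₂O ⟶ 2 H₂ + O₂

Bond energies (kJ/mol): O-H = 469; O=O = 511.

Let D be the H-H bond energy.
Σ(broken) = 4×469 = 1876
Σ(formed) = 2×D + 1×511 = 511 + 2D
ΔH = Σ(broken) − Σ(formed) = (1876) − (511 + 2D) = +1365 − 2D
Setting this equal to +507 kJ gives 2D = 858, so D = 429 kJ/mol.

D(H-H) ≈ 429 kJ/mol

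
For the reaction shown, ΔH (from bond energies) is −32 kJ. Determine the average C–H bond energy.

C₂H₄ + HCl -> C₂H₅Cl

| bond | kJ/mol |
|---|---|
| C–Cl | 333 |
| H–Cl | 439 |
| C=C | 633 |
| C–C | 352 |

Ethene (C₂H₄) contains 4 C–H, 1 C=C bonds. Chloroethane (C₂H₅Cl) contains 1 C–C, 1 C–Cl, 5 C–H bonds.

Let D be the C–H bond energy.
Σ(broken) = 4×D + 1×633 + 1×439 = 1072 + 4D
Σ(formed) = 1×352 + 1×333 + 5×D = 685 + 5D
ΔH = Σ(broken) − Σ(formed) = (1072 + 4D) − (685 + 5D) = +387 − D
Setting this equal to −32 kJ gives D = 419 kJ/mol.

D(C–H) ≈ 419 kJ/mol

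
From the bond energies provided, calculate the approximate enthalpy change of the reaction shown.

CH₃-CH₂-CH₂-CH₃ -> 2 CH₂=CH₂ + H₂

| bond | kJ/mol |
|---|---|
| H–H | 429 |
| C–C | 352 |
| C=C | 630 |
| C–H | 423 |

Bonds broken (reactants):
  C–C: 3 × 352 = 1056
  C–H: 10 × 423 = 4230
  Σ(broken) = 5286 kJ
Bonds formed (products):
  C–H: 8 × 423 = 3384
  C=C: 2 × 630 = 1260
  H–H: 1 × 429 = 429
  Σ(formed) = 5073 kJ
ΔH = Σ(broken) − Σ(formed) = 5286 − 5073 = +213 kJ

ΔH ≈ +213 kJ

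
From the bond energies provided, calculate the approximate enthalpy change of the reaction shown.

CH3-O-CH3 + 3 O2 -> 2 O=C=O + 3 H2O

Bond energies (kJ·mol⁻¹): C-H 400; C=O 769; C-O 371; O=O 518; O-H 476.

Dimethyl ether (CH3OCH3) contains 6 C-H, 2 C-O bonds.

Bonds broken (reactants):
  C-H: 6 × 400 = 2400
  C-O: 2 × 371 = 742
  O=O: 3 × 518 = 1554
  Σ(broken) = 4696 kJ
Bonds formed (products):
  C=O: 4 × 769 = 3076
  O-H: 6 × 476 = 2856
  Σ(formed) = 5932 kJ
ΔH = Σ(broken) − Σ(formed) = 4696 − 5932 = −1236 kJ

ΔH ≈ −1236 kJ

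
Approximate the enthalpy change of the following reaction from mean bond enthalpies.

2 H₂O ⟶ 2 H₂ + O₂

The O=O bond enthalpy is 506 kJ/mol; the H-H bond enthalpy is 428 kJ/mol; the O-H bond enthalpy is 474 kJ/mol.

Bonds broken (reactants):
  O-H: 4 × 474 = 1896
  Σ(broken) = 1896 kJ
Bonds formed (products):
  H-H: 2 × 428 = 856
  O=O: 1 × 506 = 506
  Σ(formed) = 1362 kJ
ΔH = Σ(broken) − Σ(formed) = 1896 − 1362 = +534 kJ

ΔH ≈ +534 kJ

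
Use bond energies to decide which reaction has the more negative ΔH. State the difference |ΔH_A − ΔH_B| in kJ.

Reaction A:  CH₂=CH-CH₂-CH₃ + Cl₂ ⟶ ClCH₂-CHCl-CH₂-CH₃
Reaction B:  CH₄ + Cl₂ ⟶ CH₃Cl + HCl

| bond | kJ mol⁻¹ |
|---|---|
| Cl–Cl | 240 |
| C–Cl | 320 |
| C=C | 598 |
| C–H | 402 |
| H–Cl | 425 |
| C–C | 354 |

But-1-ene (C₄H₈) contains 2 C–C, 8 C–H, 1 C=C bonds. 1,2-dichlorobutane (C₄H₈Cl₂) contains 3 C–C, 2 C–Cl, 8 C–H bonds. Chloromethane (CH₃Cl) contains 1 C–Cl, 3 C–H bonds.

Reaction A:
  Bonds broken (reactants):
    C–C: 2 × 354 = 708
    C–H: 8 × 402 = 3216
    C=C: 1 × 598 = 598
    Cl–Cl: 1 × 240 = 240
    Σ(broken) = 4762 kJ
  Bonds formed (products):
    C–C: 3 × 354 = 1062
    C–Cl: 2 × 320 = 640
    C–H: 8 × 402 = 3216
    Σ(formed) = 4918 kJ
  ΔH_A = 4762 − 4918 = −156 kJ
Reaction B:
  Bonds broken (reactants):
    C–H: 4 × 402 = 1608
    Cl–Cl: 1 × 240 = 240
    Σ(broken) = 1848 kJ
  Bonds formed (products):
    C–Cl: 1 × 320 = 320
    C–H: 3 × 402 = 1206
    H–Cl: 1 × 425 = 425
    Σ(formed) = 1951 kJ
  ΔH_B = 1848 − 1951 = −103 kJ
ΔH_A − ΔH_B = −53 kJ, so reaction A has the more negative ΔH; |ΔH_A − ΔH_B| = 53 kJ.

Reaction A, by 53 kJ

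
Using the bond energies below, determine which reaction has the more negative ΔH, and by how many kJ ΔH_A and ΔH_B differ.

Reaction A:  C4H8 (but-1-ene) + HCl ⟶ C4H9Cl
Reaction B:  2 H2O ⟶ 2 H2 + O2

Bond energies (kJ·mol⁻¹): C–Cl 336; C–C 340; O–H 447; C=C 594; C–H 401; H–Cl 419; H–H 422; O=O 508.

Reaction A:
  Bonds broken (reactants):
    C–C: 2 × 340 = 680
    C–H: 8 × 401 = 3208
    C=C: 1 × 594 = 594
    H–Cl: 1 × 419 = 419
    Σ(broken) = 4901 kJ
  Bonds formed (products):
    C–C: 3 × 340 = 1020
    C–Cl: 1 × 336 = 336
    C–H: 9 × 401 = 3609
    Σ(formed) = 4965 kJ
  ΔH_A = 4901 − 4965 = −64 kJ
Reaction B:
  Bonds broken (reactants):
    O–H: 4 × 447 = 1788
    Σ(broken) = 1788 kJ
  Bonds formed (products):
    H–H: 2 × 422 = 844
    O=O: 1 × 508 = 508
    Σ(formed) = 1352 kJ
  ΔH_B = 1788 − 1352 = +436 kJ
ΔH_A − ΔH_B = −500 kJ, so reaction A has the more negative ΔH; |ΔH_A − ΔH_B| = 500 kJ.

Reaction A, by 500 kJ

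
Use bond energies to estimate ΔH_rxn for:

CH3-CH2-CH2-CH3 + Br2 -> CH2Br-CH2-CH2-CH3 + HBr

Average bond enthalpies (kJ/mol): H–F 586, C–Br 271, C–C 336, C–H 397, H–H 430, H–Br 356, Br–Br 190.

Bonds broken (reactants):
  Br–Br: 1 × 190 = 190
  C–C: 3 × 336 = 1008
  C–H: 10 × 397 = 3970
  Σ(broken) = 5168 kJ
Bonds formed (products):
  C–Br: 1 × 271 = 271
  C–C: 3 × 336 = 1008
  C–H: 9 × 397 = 3573
  H–Br: 1 × 356 = 356
  Σ(formed) = 5208 kJ
ΔH = Σ(broken) − Σ(formed) = 5168 − 5208 = −40 kJ

ΔH ≈ −40 kJ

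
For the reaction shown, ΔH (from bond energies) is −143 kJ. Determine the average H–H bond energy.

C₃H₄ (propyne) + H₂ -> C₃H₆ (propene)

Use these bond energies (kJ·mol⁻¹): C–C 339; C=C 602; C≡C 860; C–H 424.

Let D be the H–H bond energy.
Σ(broken) = 1×860 + 1×339 + 4×424 + 1×D = 2895 + D
Σ(formed) = 1×339 + 6×424 + 1×602 = 3485
ΔH = Σ(broken) − Σ(formed) = (2895 + D) − (3485) = −590 + D
Setting this equal to −143 kJ gives D = 447 kJ/mol.

D(H–H) ≈ 447 kJ/mol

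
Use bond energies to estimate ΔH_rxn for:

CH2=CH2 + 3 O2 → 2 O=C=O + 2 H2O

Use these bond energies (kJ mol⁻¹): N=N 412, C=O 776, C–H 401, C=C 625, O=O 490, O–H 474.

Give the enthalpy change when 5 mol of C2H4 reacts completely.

ΔH = −6505 kJ

Bonds broken (reactants):
  C–H: 4 × 401 = 1604
  C=C: 1 × 625 = 625
  O=O: 3 × 490 = 1470
  Σ(broken) = 3699 kJ
Bonds formed (products):
  C=O: 4 × 776 = 3104
  O–H: 4 × 474 = 1896
  Σ(formed) = 5000 kJ
ΔH = Σ(broken) − Σ(formed) = 3699 − 5000 = −1301 kJ
For 5× the reaction as written: 5 × (−1301) = −6505 kJ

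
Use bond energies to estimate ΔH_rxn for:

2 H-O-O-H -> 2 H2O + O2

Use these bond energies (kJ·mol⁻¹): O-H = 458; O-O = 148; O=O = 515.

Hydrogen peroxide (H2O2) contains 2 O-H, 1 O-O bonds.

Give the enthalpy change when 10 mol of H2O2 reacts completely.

ΔH = −1095 kJ

Bonds broken (reactants):
  O-H: 4 × 458 = 1832
  O-O: 2 × 148 = 296
  Σ(broken) = 2128 kJ
Bonds formed (products):
  O-H: 4 × 458 = 1832
  O=O: 1 × 515 = 515
  Σ(formed) = 2347 kJ
ΔH = Σ(broken) − Σ(formed) = 2128 − 2347 = −219 kJ
For 5× the reaction as written: 5 × (−219) = −1095 kJ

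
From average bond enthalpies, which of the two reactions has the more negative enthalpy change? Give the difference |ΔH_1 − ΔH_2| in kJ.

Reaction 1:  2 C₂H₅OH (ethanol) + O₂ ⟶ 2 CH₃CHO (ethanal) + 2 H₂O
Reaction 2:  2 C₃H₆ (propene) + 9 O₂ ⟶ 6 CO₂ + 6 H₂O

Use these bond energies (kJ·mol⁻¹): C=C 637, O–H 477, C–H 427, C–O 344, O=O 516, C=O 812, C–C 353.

Reaction 2, by 3200 kJ

Reaction 1:
  Bonds broken (reactants):
    C–C: 2 × 353 = 706
    C–H: 10 × 427 = 4270
    C–O: 2 × 344 = 688
    O–H: 2 × 477 = 954
    O=O: 1 × 516 = 516
    Σ(broken) = 7134 kJ
  Bonds formed (products):
    C–C: 2 × 353 = 706
    C–H: 8 × 427 = 3416
    C=O: 2 × 812 = 1624
    O–H: 4 × 477 = 1908
    Σ(formed) = 7654 kJ
  ΔH_1 = 7134 − 7654 = −520 kJ
Reaction 2:
  Bonds broken (reactants):
    C–C: 2 × 353 = 706
    C–H: 12 × 427 = 5124
    C=C: 2 × 637 = 1274
    O=O: 9 × 516 = 4644
    Σ(broken) = 11748 kJ
  Bonds formed (products):
    C=O: 12 × 812 = 9744
    O–H: 12 × 477 = 5724
    Σ(formed) = 15468 kJ
  ΔH_2 = 11748 − 15468 = −3720 kJ
ΔH_1 − ΔH_2 = +3200 kJ, so reaction 2 has the more negative ΔH; |ΔH_1 − ΔH_2| = 3200 kJ.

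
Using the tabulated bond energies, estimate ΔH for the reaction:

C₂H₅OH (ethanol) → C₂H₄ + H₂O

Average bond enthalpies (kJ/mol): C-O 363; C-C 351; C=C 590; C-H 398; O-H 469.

Bonds broken (reactants):
  C-C: 1 × 351 = 351
  C-H: 5 × 398 = 1990
  C-O: 1 × 363 = 363
  O-H: 1 × 469 = 469
  Σ(broken) = 3173 kJ
Bonds formed (products):
  C-H: 4 × 398 = 1592
  C=C: 1 × 590 = 590
  O-H: 2 × 469 = 938
  Σ(formed) = 3120 kJ
ΔH = Σ(broken) − Σ(formed) = 3173 − 3120 = +53 kJ

ΔH ≈ +53 kJ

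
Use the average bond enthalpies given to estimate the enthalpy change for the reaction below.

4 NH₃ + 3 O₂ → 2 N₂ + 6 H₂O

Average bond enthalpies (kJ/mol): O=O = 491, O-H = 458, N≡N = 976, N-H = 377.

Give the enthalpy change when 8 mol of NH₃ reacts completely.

Bonds broken (reactants):
  N-H: 12 × 377 = 4524
  O=O: 3 × 491 = 1473
  Σ(broken) = 5997 kJ
Bonds formed (products):
  N≡N: 2 × 976 = 1952
  O-H: 12 × 458 = 5496
  Σ(formed) = 7448 kJ
ΔH = Σ(broken) − Σ(formed) = 5997 − 7448 = −1451 kJ
For 2× the reaction as written: 2 × (−1451) = −2902 kJ

ΔH = −2902 kJ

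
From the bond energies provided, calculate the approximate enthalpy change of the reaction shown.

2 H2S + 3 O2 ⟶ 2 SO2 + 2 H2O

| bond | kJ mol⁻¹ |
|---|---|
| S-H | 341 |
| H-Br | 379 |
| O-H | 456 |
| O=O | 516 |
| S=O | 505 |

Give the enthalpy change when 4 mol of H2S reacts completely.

Bonds broken (reactants):
  O=O: 3 × 516 = 1548
  S-H: 4 × 341 = 1364
  Σ(broken) = 2912 kJ
Bonds formed (products):
  O-H: 4 × 456 = 1824
  S=O: 4 × 505 = 2020
  Σ(formed) = 3844 kJ
ΔH = Σ(broken) − Σ(formed) = 2912 − 3844 = −932 kJ
For 2× the reaction as written: 2 × (−932) = −1864 kJ

ΔH = −1864 kJ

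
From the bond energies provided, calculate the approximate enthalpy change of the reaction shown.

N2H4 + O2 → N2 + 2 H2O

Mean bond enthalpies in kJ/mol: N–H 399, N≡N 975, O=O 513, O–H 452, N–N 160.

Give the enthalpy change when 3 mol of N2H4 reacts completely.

Bonds broken (reactants):
  N–H: 4 × 399 = 1596
  N–N: 1 × 160 = 160
  O=O: 1 × 513 = 513
  Σ(broken) = 2269 kJ
Bonds formed (products):
  N≡N: 1 × 975 = 975
  O–H: 4 × 452 = 1808
  Σ(formed) = 2783 kJ
ΔH = Σ(broken) − Σ(formed) = 2269 − 2783 = −514 kJ
For 3× the reaction as written: 3 × (−514) = −1542 kJ

ΔH = −1542 kJ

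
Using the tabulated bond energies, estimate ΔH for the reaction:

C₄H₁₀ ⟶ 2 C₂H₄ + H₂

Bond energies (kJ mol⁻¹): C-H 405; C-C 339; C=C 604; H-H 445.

ΔH ≈ +174 kJ

Bonds broken (reactants):
  C-C: 3 × 339 = 1017
  C-H: 10 × 405 = 4050
  Σ(broken) = 5067 kJ
Bonds formed (products):
  C-H: 8 × 405 = 3240
  C=C: 2 × 604 = 1208
  H-H: 1 × 445 = 445
  Σ(formed) = 4893 kJ
ΔH = Σ(broken) − Σ(formed) = 5067 − 4893 = +174 kJ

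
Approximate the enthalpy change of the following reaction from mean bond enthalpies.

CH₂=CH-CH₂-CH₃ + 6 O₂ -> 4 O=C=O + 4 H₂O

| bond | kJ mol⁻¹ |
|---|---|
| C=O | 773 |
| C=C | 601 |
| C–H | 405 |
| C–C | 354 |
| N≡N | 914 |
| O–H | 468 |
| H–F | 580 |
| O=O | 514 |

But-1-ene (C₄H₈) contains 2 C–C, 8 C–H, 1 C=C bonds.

ΔH ≈ −2295 kJ

Bonds broken (reactants):
  C–C: 2 × 354 = 708
  C–H: 8 × 405 = 3240
  C=C: 1 × 601 = 601
  O=O: 6 × 514 = 3084
  Σ(broken) = 7633 kJ
Bonds formed (products):
  C=O: 8 × 773 = 6184
  O–H: 8 × 468 = 3744
  Σ(formed) = 9928 kJ
ΔH = Σ(broken) − Σ(formed) = 7633 − 9928 = −2295 kJ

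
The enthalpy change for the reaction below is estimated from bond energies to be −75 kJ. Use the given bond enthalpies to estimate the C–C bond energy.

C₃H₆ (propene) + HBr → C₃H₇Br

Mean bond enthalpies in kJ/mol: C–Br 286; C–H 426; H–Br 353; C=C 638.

Let D be the C–C bond energy.
Σ(broken) = 1×D + 6×426 + 1×638 + 1×353 = 3547 + D
Σ(formed) = 1×286 + 2×D + 7×426 = 3268 + 2D
ΔH = Σ(broken) − Σ(formed) = (3547 + D) − (3268 + 2D) = +279 − D
Setting this equal to −75 kJ gives D = 354 kJ/mol.

D(C–C) ≈ 354 kJ/mol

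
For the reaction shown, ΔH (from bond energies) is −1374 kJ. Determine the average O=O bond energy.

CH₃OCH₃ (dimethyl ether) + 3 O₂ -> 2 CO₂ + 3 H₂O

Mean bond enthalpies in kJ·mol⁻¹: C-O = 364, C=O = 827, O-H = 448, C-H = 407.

D(O=O) ≈ 484 kJ/mol

Let D be the O=O bond energy.
Σ(broken) = 6×407 + 2×364 + 3×D = 3170 + 3D
Σ(formed) = 4×827 + 6×448 = 5996
ΔH = Σ(broken) − Σ(formed) = (3170 + 3D) − (5996) = −2826 + 3D
Setting this equal to −1374 kJ gives 3D = 1452, so D = 484 kJ/mol.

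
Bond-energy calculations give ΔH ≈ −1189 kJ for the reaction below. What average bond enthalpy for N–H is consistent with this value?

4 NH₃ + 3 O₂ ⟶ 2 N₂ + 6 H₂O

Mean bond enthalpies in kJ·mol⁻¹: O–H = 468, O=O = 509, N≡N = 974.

Let D be the N–H bond energy.
Σ(broken) = 12×D + 3×509 = 1527 + 12D
Σ(formed) = 2×974 + 12×468 = 7564
ΔH = Σ(broken) − Σ(formed) = (1527 + 12D) − (7564) = −6037 + 12D
Setting this equal to −1189 kJ gives 12D = 4848, so D = 404 kJ/mol.

D(N–H) ≈ 404 kJ/mol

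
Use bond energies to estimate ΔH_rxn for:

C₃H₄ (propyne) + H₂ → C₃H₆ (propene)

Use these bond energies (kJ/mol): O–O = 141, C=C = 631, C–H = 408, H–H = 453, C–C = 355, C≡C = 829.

Bonds broken (reactants):
  C≡C: 1 × 829 = 829
  C–C: 1 × 355 = 355
  C–H: 4 × 408 = 1632
  H–H: 1 × 453 = 453
  Σ(broken) = 3269 kJ
Bonds formed (products):
  C–C: 1 × 355 = 355
  C–H: 6 × 408 = 2448
  C=C: 1 × 631 = 631
  Σ(formed) = 3434 kJ
ΔH = Σ(broken) − Σ(formed) = 3269 − 3434 = −165 kJ

ΔH ≈ −165 kJ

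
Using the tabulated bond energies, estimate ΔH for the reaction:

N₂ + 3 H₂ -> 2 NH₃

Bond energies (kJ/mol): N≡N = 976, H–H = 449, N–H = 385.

Bonds broken (reactants):
  H–H: 3 × 449 = 1347
  N≡N: 1 × 976 = 976
  Σ(broken) = 2323 kJ
Bonds formed (products):
  N–H: 6 × 385 = 2310
  Σ(formed) = 2310 kJ
ΔH = Σ(broken) − Σ(formed) = 2323 − 2310 = +13 kJ

ΔH ≈ +13 kJ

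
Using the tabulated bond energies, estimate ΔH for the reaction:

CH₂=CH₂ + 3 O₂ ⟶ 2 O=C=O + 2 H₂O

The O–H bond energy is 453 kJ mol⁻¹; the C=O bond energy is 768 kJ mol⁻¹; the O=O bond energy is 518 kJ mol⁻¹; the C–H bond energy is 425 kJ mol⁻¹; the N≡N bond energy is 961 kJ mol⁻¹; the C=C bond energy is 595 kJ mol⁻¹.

ΔH ≈ −1035 kJ

Bonds broken (reactants):
  C–H: 4 × 425 = 1700
  C=C: 1 × 595 = 595
  O=O: 3 × 518 = 1554
  Σ(broken) = 3849 kJ
Bonds formed (products):
  C=O: 4 × 768 = 3072
  O–H: 4 × 453 = 1812
  Σ(formed) = 4884 kJ
ΔH = Σ(broken) − Σ(formed) = 3849 − 4884 = −1035 kJ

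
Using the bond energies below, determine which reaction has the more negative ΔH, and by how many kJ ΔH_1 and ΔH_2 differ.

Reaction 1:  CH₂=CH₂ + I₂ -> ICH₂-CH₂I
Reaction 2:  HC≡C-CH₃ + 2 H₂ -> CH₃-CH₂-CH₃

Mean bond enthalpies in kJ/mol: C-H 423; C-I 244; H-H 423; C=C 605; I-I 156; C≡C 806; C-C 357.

Reaction 2, by 313 kJ

Reaction 1:
  Bonds broken (reactants):
    C-H: 4 × 423 = 1692
    C=C: 1 × 605 = 605
    I-I: 1 × 156 = 156
    Σ(broken) = 2453 kJ
  Bonds formed (products):
    C-C: 1 × 357 = 357
    C-H: 4 × 423 = 1692
    C-I: 2 × 244 = 488
    Σ(formed) = 2537 kJ
  ΔH_1 = 2453 − 2537 = −84 kJ
Reaction 2:
  Bonds broken (reactants):
    C≡C: 1 × 806 = 806
    C-C: 1 × 357 = 357
    C-H: 4 × 423 = 1692
    H-H: 2 × 423 = 846
    Σ(broken) = 3701 kJ
  Bonds formed (products):
    C-C: 2 × 357 = 714
    C-H: 8 × 423 = 3384
    Σ(formed) = 4098 kJ
  ΔH_2 = 3701 − 4098 = −397 kJ
ΔH_1 − ΔH_2 = +313 kJ, so reaction 2 has the more negative ΔH; |ΔH_1 − ΔH_2| = 313 kJ.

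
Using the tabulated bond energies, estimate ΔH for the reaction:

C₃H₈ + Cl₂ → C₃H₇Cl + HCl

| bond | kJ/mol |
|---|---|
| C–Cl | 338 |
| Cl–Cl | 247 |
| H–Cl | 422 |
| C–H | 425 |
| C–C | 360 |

ΔH ≈ −88 kJ

Bonds broken (reactants):
  C–C: 2 × 360 = 720
  C–H: 8 × 425 = 3400
  Cl–Cl: 1 × 247 = 247
  Σ(broken) = 4367 kJ
Bonds formed (products):
  C–C: 2 × 360 = 720
  C–Cl: 1 × 338 = 338
  C–H: 7 × 425 = 2975
  H–Cl: 1 × 422 = 422
  Σ(formed) = 4455 kJ
ΔH = Σ(broken) − Σ(formed) = 4367 − 4455 = −88 kJ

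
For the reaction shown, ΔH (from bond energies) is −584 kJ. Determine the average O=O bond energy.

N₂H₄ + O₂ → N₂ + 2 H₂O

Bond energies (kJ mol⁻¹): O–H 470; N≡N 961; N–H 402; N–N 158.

Let D be the O=O bond energy.
Σ(broken) = 4×402 + 1×158 + 1×D = 1766 + D
Σ(formed) = 1×961 + 4×470 = 2841
ΔH = Σ(broken) − Σ(formed) = (1766 + D) − (2841) = −1075 + D
Setting this equal to −584 kJ gives D = 491 kJ/mol.

D(O=O) ≈ 491 kJ/mol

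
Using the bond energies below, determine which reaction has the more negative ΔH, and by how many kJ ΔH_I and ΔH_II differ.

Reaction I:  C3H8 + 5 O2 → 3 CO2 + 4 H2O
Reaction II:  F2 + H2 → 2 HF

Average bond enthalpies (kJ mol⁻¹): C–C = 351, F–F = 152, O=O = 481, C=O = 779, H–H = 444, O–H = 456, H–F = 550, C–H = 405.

Reaction I:
  Bonds broken (reactants):
    C–C: 2 × 351 = 702
    C–H: 8 × 405 = 3240
    O=O: 5 × 481 = 2405
    Σ(broken) = 6347 kJ
  Bonds formed (products):
    C=O: 6 × 779 = 4674
    O–H: 8 × 456 = 3648
    Σ(formed) = 8322 kJ
  ΔH_I = 6347 − 8322 = −1975 kJ
Reaction II:
  Bonds broken (reactants):
    F–F: 1 × 152 = 152
    H–H: 1 × 444 = 444
    Σ(broken) = 596 kJ
  Bonds formed (products):
    H–F: 2 × 550 = 1100
    Σ(formed) = 1100 kJ
  ΔH_II = 596 − 1100 = −504 kJ
ΔH_I − ΔH_II = −1471 kJ, so reaction I has the more negative ΔH; |ΔH_I − ΔH_II| = 1471 kJ.

Reaction I, by 1471 kJ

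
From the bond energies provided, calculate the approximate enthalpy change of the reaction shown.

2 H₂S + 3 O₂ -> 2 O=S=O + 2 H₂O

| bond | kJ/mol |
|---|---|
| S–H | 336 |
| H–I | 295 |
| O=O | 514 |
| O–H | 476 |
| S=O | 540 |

Bonds broken (reactants):
  O=O: 3 × 514 = 1542
  S–H: 4 × 336 = 1344
  Σ(broken) = 2886 kJ
Bonds formed (products):
  O–H: 4 × 476 = 1904
  S=O: 4 × 540 = 2160
  Σ(formed) = 4064 kJ
ΔH = Σ(broken) − Σ(formed) = 2886 − 4064 = −1178 kJ

ΔH ≈ −1178 kJ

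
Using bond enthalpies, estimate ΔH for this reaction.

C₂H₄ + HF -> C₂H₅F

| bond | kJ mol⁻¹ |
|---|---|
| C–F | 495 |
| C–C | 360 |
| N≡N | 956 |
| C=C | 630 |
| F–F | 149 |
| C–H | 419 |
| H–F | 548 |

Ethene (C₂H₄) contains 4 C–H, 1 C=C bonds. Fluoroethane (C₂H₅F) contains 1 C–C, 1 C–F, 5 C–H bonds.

Bonds broken (reactants):
  C–H: 4 × 419 = 1676
  C=C: 1 × 630 = 630
  H–F: 1 × 548 = 548
  Σ(broken) = 2854 kJ
Bonds formed (products):
  C–C: 1 × 360 = 360
  C–F: 1 × 495 = 495
  C–H: 5 × 419 = 2095
  Σ(formed) = 2950 kJ
ΔH = Σ(broken) − Σ(formed) = 2854 − 2950 = −96 kJ

ΔH ≈ −96 kJ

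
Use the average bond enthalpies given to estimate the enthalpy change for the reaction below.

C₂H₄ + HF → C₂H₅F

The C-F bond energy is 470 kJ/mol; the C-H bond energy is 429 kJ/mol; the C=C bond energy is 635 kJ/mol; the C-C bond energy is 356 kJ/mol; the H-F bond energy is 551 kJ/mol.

ΔH ≈ −69 kJ

Bonds broken (reactants):
  C-H: 4 × 429 = 1716
  C=C: 1 × 635 = 635
  H-F: 1 × 551 = 551
  Σ(broken) = 2902 kJ
Bonds formed (products):
  C-C: 1 × 356 = 356
  C-F: 1 × 470 = 470
  C-H: 5 × 429 = 2145
  Σ(formed) = 2971 kJ
ΔH = Σ(broken) − Σ(formed) = 2902 − 2971 = −69 kJ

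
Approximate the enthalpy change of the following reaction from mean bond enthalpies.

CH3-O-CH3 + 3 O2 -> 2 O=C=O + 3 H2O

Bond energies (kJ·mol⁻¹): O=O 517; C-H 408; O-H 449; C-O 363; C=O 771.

Bonds broken (reactants):
  C-H: 6 × 408 = 2448
  C-O: 2 × 363 = 726
  O=O: 3 × 517 = 1551
  Σ(broken) = 4725 kJ
Bonds formed (products):
  C=O: 4 × 771 = 3084
  O-H: 6 × 449 = 2694
  Σ(formed) = 5778 kJ
ΔH = Σ(broken) − Σ(formed) = 4725 − 5778 = −1053 kJ

ΔH ≈ −1053 kJ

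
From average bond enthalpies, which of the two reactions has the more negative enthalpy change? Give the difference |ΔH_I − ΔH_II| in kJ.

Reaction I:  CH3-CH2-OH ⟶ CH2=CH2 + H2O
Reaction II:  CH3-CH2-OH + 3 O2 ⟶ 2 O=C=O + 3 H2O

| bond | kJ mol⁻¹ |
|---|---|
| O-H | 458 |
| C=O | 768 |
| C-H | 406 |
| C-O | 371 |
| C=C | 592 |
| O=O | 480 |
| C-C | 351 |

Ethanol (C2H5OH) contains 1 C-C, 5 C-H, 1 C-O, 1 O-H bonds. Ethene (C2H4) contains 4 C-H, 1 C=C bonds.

Reaction II, by 1248 kJ

Reaction I:
  Bonds broken (reactants):
    C-C: 1 × 351 = 351
    C-H: 5 × 406 = 2030
    C-O: 1 × 371 = 371
    O-H: 1 × 458 = 458
    Σ(broken) = 3210 kJ
  Bonds formed (products):
    C-H: 4 × 406 = 1624
    C=C: 1 × 592 = 592
    O-H: 2 × 458 = 916
    Σ(formed) = 3132 kJ
  ΔH_I = 3210 − 3132 = +78 kJ
Reaction II:
  Bonds broken (reactants):
    C-C: 1 × 351 = 351
    C-H: 5 × 406 = 2030
    C-O: 1 × 371 = 371
    O-H: 1 × 458 = 458
    O=O: 3 × 480 = 1440
    Σ(broken) = 4650 kJ
  Bonds formed (products):
    C=O: 4 × 768 = 3072
    O-H: 6 × 458 = 2748
    Σ(formed) = 5820 kJ
  ΔH_II = 4650 − 5820 = −1170 kJ
ΔH_I − ΔH_II = +1248 kJ, so reaction II has the more negative ΔH; |ΔH_I − ΔH_II| = 1248 kJ.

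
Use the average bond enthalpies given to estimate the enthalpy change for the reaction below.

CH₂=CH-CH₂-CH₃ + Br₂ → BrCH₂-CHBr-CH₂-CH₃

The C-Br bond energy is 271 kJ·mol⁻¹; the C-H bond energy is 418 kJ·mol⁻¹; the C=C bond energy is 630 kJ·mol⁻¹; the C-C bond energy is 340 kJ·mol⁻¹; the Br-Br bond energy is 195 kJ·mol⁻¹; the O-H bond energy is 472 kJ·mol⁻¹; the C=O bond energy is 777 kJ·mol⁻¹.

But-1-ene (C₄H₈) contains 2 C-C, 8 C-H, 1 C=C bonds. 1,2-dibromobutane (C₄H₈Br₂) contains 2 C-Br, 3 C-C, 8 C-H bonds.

ΔH ≈ −57 kJ

Bonds broken (reactants):
  Br-Br: 1 × 195 = 195
  C-C: 2 × 340 = 680
  C-H: 8 × 418 = 3344
  C=C: 1 × 630 = 630
  Σ(broken) = 4849 kJ
Bonds formed (products):
  C-Br: 2 × 271 = 542
  C-C: 3 × 340 = 1020
  C-H: 8 × 418 = 3344
  Σ(formed) = 4906 kJ
ΔH = Σ(broken) − Σ(formed) = 4849 − 4906 = −57 kJ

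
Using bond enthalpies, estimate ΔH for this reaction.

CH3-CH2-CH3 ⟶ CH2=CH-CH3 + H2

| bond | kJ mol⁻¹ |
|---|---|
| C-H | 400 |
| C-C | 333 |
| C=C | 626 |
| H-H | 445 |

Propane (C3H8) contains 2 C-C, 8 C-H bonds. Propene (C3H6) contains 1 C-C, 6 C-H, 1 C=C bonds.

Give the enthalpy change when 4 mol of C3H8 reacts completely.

ΔH = +248 kJ

Bonds broken (reactants):
  C-C: 2 × 333 = 666
  C-H: 8 × 400 = 3200
  Σ(broken) = 3866 kJ
Bonds formed (products):
  C-C: 1 × 333 = 333
  C-H: 6 × 400 = 2400
  C=C: 1 × 626 = 626
  H-H: 1 × 445 = 445
  Σ(formed) = 3804 kJ
ΔH = Σ(broken) − Σ(formed) = 3866 − 3804 = +62 kJ
For 4× the reaction as written: 4 × (+62) = +248 kJ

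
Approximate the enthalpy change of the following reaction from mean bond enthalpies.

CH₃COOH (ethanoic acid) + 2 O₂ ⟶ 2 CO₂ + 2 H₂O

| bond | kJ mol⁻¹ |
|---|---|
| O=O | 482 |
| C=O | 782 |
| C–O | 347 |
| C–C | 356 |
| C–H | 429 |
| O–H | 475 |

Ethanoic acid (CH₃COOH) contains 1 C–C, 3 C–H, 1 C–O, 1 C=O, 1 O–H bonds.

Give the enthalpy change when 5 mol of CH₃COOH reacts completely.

ΔH = −4085 kJ

Bonds broken (reactants):
  C–C: 1 × 356 = 356
  C–H: 3 × 429 = 1287
  C–O: 1 × 347 = 347
  C=O: 1 × 782 = 782
  O–H: 1 × 475 = 475
  O=O: 2 × 482 = 964
  Σ(broken) = 4211 kJ
Bonds formed (products):
  C=O: 4 × 782 = 3128
  O–H: 4 × 475 = 1900
  Σ(formed) = 5028 kJ
ΔH = Σ(broken) − Σ(formed) = 4211 − 5028 = −817 kJ
For 5× the reaction as written: 5 × (−817) = −4085 kJ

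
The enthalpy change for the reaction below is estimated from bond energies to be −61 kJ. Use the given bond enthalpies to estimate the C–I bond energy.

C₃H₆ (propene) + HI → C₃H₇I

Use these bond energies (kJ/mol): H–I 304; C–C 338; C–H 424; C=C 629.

D(C–I) ≈ 232 kJ/mol

Let D be the C–I bond energy.
Σ(broken) = 1×338 + 6×424 + 1×629 + 1×304 = 3815
Σ(formed) = 2×338 + 7×424 + 1×D = 3644 + D
ΔH = Σ(broken) − Σ(formed) = (3815) − (3644 + D) = +171 − D
Setting this equal to −61 kJ gives D = 232 kJ/mol.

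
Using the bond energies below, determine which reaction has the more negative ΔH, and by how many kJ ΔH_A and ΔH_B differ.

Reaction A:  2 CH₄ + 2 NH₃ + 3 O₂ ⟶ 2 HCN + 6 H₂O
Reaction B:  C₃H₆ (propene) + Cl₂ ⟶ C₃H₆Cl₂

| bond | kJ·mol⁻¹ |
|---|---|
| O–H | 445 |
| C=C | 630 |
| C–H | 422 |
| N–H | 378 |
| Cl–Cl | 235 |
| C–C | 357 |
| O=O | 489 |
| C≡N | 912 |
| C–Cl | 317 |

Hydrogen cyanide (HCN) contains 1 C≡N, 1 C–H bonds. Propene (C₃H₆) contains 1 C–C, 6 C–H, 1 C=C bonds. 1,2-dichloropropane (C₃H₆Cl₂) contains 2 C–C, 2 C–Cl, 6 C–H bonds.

Reaction A, by 771 kJ

Reaction A:
  Bonds broken (reactants):
    C–H: 8 × 422 = 3376
    N–H: 6 × 378 = 2268
    O=O: 3 × 489 = 1467
    Σ(broken) = 7111 kJ
  Bonds formed (products):
    C≡N: 2 × 912 = 1824
    C–H: 2 × 422 = 844
    O–H: 12 × 445 = 5340
    Σ(formed) = 8008 kJ
  ΔH_A = 7111 − 8008 = −897 kJ
Reaction B:
  Bonds broken (reactants):
    C–C: 1 × 357 = 357
    C–H: 6 × 422 = 2532
    C=C: 1 × 630 = 630
    Cl–Cl: 1 × 235 = 235
    Σ(broken) = 3754 kJ
  Bonds formed (products):
    C–C: 2 × 357 = 714
    C–Cl: 2 × 317 = 634
    C–H: 6 × 422 = 2532
    Σ(formed) = 3880 kJ
  ΔH_B = 3754 − 3880 = −126 kJ
ΔH_A − ΔH_B = −771 kJ, so reaction A has the more negative ΔH; |ΔH_A − ΔH_B| = 771 kJ.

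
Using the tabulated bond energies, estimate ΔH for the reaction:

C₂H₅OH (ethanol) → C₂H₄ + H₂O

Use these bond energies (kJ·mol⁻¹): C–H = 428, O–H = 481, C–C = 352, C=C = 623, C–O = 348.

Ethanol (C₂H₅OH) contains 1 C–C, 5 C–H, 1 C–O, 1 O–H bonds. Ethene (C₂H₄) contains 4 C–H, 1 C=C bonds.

Bonds broken (reactants):
  C–C: 1 × 352 = 352
  C–H: 5 × 428 = 2140
  C–O: 1 × 348 = 348
  O–H: 1 × 481 = 481
  Σ(broken) = 3321 kJ
Bonds formed (products):
  C–H: 4 × 428 = 1712
  C=C: 1 × 623 = 623
  O–H: 2 × 481 = 962
  Σ(formed) = 3297 kJ
ΔH = Σ(broken) − Σ(formed) = 3321 − 3297 = +24 kJ

ΔH ≈ +24 kJ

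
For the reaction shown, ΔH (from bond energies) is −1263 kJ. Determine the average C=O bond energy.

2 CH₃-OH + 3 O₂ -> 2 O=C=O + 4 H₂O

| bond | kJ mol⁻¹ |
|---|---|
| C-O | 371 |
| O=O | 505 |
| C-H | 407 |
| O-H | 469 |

Let D be the C=O bond energy.
Σ(broken) = 6×407 + 2×371 + 2×469 + 3×505 = 5637
Σ(formed) = 4×D + 8×469 = 3752 + 4D
ΔH = Σ(broken) − Σ(formed) = (5637) − (3752 + 4D) = +1885 − 4D
Setting this equal to −1263 kJ gives 4D = 3148, so D = 787 kJ/mol.

D(C=O) ≈ 787 kJ/mol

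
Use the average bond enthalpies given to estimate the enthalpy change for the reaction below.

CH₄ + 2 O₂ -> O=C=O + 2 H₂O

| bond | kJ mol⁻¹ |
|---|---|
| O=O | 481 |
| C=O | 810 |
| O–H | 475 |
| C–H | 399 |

ΔH ≈ −962 kJ

Bonds broken (reactants):
  C–H: 4 × 399 = 1596
  O=O: 2 × 481 = 962
  Σ(broken) = 2558 kJ
Bonds formed (products):
  C=O: 2 × 810 = 1620
  O–H: 4 × 475 = 1900
  Σ(formed) = 3520 kJ
ΔH = Σ(broken) − Σ(formed) = 2558 − 3520 = −962 kJ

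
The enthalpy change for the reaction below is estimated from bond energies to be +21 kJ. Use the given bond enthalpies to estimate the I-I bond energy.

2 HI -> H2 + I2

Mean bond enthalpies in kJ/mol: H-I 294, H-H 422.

Let D be the I-I bond energy.
Σ(broken) = 2×294 = 588
Σ(formed) = 1×422 + 1×D = 422 + D
ΔH = Σ(broken) − Σ(formed) = (588) − (422 + D) = +166 − D
Setting this equal to +21 kJ gives D = 145 kJ/mol.

D(I-I) ≈ 145 kJ/mol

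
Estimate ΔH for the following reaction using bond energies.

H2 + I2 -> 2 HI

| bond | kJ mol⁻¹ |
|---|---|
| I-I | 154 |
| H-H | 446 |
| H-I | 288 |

ΔH ≈ +24 kJ

Bonds broken (reactants):
  H-H: 1 × 446 = 446
  I-I: 1 × 154 = 154
  Σ(broken) = 600 kJ
Bonds formed (products):
  H-I: 2 × 288 = 576
  Σ(formed) = 576 kJ
ΔH = Σ(broken) − Σ(formed) = 600 − 576 = +24 kJ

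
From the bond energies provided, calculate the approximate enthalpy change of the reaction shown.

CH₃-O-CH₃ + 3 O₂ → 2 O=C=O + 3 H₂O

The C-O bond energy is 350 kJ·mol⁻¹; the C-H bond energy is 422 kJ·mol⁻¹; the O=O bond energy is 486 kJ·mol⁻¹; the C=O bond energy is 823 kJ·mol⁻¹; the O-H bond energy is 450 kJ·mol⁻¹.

Bonds broken (reactants):
  C-H: 6 × 422 = 2532
  C-O: 2 × 350 = 700
  O=O: 3 × 486 = 1458
  Σ(broken) = 4690 kJ
Bonds formed (products):
  C=O: 4 × 823 = 3292
  O-H: 6 × 450 = 2700
  Σ(formed) = 5992 kJ
ΔH = Σ(broken) − Σ(formed) = 4690 − 5992 = −1302 kJ

ΔH ≈ −1302 kJ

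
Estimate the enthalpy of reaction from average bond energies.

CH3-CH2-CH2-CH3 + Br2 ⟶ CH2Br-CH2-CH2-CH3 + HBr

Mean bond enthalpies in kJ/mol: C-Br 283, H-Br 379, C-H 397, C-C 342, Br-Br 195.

ΔH ≈ −70 kJ

Bonds broken (reactants):
  Br-Br: 1 × 195 = 195
  C-C: 3 × 342 = 1026
  C-H: 10 × 397 = 3970
  Σ(broken) = 5191 kJ
Bonds formed (products):
  C-Br: 1 × 283 = 283
  C-C: 3 × 342 = 1026
  C-H: 9 × 397 = 3573
  H-Br: 1 × 379 = 379
  Σ(formed) = 5261 kJ
ΔH = Σ(broken) − Σ(formed) = 5191 − 5261 = −70 kJ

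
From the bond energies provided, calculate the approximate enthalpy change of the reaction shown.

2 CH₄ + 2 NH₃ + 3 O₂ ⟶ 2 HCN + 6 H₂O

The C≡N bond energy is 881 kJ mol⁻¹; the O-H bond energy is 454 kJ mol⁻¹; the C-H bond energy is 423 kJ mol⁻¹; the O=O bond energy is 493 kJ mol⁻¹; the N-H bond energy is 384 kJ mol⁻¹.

Bonds broken (reactants):
  C-H: 8 × 423 = 3384
  N-H: 6 × 384 = 2304
  O=O: 3 × 493 = 1479
  Σ(broken) = 7167 kJ
Bonds formed (products):
  C≡N: 2 × 881 = 1762
  C-H: 2 × 423 = 846
  O-H: 12 × 454 = 5448
  Σ(formed) = 8056 kJ
ΔH = Σ(broken) − Σ(formed) = 7167 − 8056 = −889 kJ

ΔH ≈ −889 kJ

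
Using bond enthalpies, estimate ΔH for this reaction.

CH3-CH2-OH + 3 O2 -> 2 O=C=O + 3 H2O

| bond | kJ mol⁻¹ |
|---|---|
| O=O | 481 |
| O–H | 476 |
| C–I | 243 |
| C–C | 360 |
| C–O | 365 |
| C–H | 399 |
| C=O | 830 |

ΔH ≈ −1537 kJ

Bonds broken (reactants):
  C–C: 1 × 360 = 360
  C–H: 5 × 399 = 1995
  C–O: 1 × 365 = 365
  O–H: 1 × 476 = 476
  O=O: 3 × 481 = 1443
  Σ(broken) = 4639 kJ
Bonds formed (products):
  C=O: 4 × 830 = 3320
  O–H: 6 × 476 = 2856
  Σ(formed) = 6176 kJ
ΔH = Σ(broken) − Σ(formed) = 4639 − 6176 = −1537 kJ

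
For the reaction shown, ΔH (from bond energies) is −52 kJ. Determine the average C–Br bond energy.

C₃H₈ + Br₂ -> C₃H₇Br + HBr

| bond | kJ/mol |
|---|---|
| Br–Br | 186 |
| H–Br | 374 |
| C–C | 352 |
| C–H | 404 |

Let D be the C–Br bond energy.
Σ(broken) = 1×186 + 2×352 + 8×404 = 4122
Σ(formed) = 1×D + 2×352 + 7×404 + 1×374 = 3906 + D
ΔH = Σ(broken) − Σ(formed) = (4122) − (3906 + D) = +216 − D
Setting this equal to −52 kJ gives D = 268 kJ/mol.

D(C–Br) ≈ 268 kJ/mol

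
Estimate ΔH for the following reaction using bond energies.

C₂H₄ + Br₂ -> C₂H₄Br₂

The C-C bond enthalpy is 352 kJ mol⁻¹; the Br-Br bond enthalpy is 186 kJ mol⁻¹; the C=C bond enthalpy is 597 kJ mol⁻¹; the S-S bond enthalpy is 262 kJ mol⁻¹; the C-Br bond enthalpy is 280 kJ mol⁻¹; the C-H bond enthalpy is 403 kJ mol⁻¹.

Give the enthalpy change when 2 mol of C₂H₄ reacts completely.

ΔH = −258 kJ

Bonds broken (reactants):
  Br-Br: 1 × 186 = 186
  C-H: 4 × 403 = 1612
  C=C: 1 × 597 = 597
  Σ(broken) = 2395 kJ
Bonds formed (products):
  C-Br: 2 × 280 = 560
  C-C: 1 × 352 = 352
  C-H: 4 × 403 = 1612
  Σ(formed) = 2524 kJ
ΔH = Σ(broken) − Σ(formed) = 2395 − 2524 = −129 kJ
For 2× the reaction as written: 2 × (−129) = −258 kJ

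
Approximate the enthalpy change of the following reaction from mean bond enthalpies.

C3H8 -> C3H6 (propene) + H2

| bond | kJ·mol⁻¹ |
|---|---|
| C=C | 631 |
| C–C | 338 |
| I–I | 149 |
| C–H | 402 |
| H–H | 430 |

Bonds broken (reactants):
  C–C: 2 × 338 = 676
  C–H: 8 × 402 = 3216
  Σ(broken) = 3892 kJ
Bonds formed (products):
  C–C: 1 × 338 = 338
  C–H: 6 × 402 = 2412
  C=C: 1 × 631 = 631
  H–H: 1 × 430 = 430
  Σ(formed) = 3811 kJ
ΔH = Σ(broken) − Σ(formed) = 3892 − 3811 = +81 kJ

ΔH ≈ +81 kJ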